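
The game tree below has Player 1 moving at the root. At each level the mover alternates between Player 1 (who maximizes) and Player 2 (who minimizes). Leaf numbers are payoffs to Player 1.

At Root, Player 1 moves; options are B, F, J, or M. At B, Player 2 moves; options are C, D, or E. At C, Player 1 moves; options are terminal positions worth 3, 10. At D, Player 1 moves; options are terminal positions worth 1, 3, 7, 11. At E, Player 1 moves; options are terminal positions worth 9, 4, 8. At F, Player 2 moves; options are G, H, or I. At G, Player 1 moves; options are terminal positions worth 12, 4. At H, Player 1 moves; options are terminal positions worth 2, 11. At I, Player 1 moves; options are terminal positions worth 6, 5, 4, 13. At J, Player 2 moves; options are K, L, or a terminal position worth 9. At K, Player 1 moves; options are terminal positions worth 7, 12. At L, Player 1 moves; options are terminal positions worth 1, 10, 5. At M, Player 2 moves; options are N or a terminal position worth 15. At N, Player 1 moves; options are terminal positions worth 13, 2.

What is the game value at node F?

G: max(12, 4) = 12
H: max(2, 11) = 11
I: max(6, 5, 4, 13) = 13
F: min(12, 11, 13) = 11

11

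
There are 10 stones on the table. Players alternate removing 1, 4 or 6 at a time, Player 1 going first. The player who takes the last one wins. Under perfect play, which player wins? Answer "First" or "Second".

Second

Compute winning (W) and losing (L) positions by backward induction:
i:   0  1  2  3  4  5  6  7  8  9 10
     L  W  L  W  W  L  W  L  W  W  L
Position 10 is L, so the second player wins.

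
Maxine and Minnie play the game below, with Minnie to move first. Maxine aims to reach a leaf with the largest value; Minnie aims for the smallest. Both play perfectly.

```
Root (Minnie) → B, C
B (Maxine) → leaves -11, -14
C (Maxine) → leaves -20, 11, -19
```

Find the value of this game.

B (Maxine): max(-11, -14) = -11
C (Maxine): max(-20, 11, -19) = 11
Root (Minnie): min(-11, 11) = -11

-11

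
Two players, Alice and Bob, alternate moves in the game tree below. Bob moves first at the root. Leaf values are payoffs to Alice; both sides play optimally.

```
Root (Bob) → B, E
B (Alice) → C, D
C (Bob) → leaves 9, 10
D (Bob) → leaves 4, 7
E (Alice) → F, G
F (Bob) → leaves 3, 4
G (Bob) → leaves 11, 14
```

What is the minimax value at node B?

C: min(9, 10) = 9
D: min(4, 7) = 4
B: max(9, 4) = 9

9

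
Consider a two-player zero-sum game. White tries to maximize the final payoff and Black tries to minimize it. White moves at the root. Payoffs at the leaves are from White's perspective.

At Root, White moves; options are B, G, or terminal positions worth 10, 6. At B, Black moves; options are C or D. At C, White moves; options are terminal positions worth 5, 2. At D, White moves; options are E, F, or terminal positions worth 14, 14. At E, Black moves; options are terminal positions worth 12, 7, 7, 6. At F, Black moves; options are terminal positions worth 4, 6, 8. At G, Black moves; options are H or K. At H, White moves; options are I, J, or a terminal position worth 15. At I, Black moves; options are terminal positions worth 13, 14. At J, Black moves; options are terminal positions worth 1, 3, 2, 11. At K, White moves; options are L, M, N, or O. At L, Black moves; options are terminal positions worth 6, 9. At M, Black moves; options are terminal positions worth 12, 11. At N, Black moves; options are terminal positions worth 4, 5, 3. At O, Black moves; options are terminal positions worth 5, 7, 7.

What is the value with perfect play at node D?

14

E: min(12, 7, 7, 6) = 6
F: min(4, 6, 8) = 4
D: max(6, 4, 14, 14) = 14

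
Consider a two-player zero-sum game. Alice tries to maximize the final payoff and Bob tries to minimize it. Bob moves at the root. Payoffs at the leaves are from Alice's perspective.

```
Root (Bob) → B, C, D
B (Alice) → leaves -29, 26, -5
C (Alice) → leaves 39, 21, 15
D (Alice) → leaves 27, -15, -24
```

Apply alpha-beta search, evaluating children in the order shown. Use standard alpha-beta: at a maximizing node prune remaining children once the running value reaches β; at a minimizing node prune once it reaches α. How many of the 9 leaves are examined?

B [α=-∞,β=+∞]: v=26
C [α=-∞,β=26]: v=39 after child 1 ≥ β → β-cutoff, skip 2
D [α=-∞,β=26]: v=27 after child 1 ≥ β → β-cutoff, skip 2
Root [α=-∞,β=+∞]: v=26
Leaves evaluated: 5 of 9.

5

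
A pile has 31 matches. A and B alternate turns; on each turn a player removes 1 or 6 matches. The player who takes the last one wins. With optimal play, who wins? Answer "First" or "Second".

First

W/L table (W = player to move can force a win):
i:   0  1  2  3  4  5  6  7  8  9 10 11 12 13 14 15 16 17 18 19 20 21 22 23 24 25 26 27 28 29 30 31
     L  W  L  W  L  W  W  L  W  L  W  L  W  W  L  W  L  W  L  W  W  L  W  L  W  L  W  W  L  W  L  W
Position 31 is W, so the first player wins.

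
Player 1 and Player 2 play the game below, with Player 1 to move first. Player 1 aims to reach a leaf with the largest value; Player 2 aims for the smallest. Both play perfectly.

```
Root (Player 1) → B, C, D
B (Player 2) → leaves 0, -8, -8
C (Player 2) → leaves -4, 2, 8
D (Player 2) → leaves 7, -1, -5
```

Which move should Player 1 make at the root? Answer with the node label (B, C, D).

C

B (Player 2): min(0, -8, -8) = -8
C (Player 2): min(-4, 2, 8) = -4
D (Player 2): min(7, -1, -5) = -5
Root (Player 1): max(-8, -4, -5) = -4
Player 1 picks the child with the highest value: C (value -4).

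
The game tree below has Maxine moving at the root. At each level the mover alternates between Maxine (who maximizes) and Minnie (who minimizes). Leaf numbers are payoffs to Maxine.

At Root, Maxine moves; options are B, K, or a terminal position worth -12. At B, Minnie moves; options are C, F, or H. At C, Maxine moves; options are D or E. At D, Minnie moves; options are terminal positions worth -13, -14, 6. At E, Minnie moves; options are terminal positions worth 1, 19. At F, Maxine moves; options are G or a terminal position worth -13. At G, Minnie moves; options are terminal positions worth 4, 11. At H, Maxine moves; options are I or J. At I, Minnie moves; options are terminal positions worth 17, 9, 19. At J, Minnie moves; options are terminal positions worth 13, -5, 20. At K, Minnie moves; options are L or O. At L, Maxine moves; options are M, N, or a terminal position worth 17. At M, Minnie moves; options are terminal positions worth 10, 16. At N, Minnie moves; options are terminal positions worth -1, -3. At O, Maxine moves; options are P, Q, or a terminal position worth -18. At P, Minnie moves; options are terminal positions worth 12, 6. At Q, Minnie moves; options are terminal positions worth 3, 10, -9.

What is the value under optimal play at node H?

9

I: min(17, 9, 19) = 9
J: min(13, -5, 20) = -5
H: max(9, -5) = 9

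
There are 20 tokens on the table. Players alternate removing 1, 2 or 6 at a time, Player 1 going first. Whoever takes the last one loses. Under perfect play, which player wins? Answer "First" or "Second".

First

i:   0  1  2  3  4  5  6  7  8  9 10 11 12 13 14 15 16 17 18 19 20
     W  L  W  W  L  W  W  W  L  W  W  L  W  W  W  L  W  W  L  W  W
Position 20 is W, so the first player wins.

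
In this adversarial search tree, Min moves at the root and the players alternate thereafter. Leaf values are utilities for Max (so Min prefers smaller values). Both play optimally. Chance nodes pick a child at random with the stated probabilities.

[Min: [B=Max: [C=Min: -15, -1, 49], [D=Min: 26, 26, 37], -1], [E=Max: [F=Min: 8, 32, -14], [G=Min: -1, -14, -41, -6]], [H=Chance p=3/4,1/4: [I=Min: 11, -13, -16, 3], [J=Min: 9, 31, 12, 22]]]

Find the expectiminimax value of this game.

C (Min): min(-15, -1, 49) = -15
D (Min): min(26, 26, 37) = 26
B (Max): max(-15, 26, -1) = 26
F (Min): min(8, 32, -14) = -14
G (Min): min(-1, -14, -41, -6) = -41
E (Max): max(-14, -41) = -14
I (Min): min(11, -13, -16, 3) = -16
J (Min): min(9, 31, 12, 22) = 9
H (Chance): 3/4·-16 + 1/4·9 = -9.75
Root (Min): min(26, -14, -9.75) = -14

-14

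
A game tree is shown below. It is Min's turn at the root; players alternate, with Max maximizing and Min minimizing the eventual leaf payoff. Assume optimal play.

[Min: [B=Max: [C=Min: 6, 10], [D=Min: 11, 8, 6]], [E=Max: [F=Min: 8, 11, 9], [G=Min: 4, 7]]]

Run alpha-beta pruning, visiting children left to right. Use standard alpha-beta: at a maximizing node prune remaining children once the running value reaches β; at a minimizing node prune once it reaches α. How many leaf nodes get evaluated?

8

C [α=-∞,β=+∞]: v=6
D [α=6,β=+∞]: v=6
B [α=-∞,β=+∞]: v=6
F [α=-∞,β=6]: v=8
E [α=-∞,β=6]: v=8 after child 1 ≥ β → β-cutoff, skip 1
Root [α=-∞,β=+∞]: v=6
Leaves evaluated: 8 of 10.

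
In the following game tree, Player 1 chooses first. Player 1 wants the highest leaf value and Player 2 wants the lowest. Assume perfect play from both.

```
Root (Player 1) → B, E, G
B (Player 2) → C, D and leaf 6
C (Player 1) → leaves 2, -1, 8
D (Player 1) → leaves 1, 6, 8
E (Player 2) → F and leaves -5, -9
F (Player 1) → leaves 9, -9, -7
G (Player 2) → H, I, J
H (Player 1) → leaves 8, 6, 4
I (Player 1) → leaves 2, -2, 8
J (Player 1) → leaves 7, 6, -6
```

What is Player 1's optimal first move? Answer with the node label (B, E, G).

G

C (Player 1): max(2, -1, 8) = 8
D (Player 1): max(1, 6, 8) = 8
B (Player 2): min(8, 8, 6) = 6
F (Player 1): max(9, -9, -7) = 9
E (Player 2): min(9, -5, -9) = -9
H (Player 1): max(8, 6, 4) = 8
I (Player 1): max(2, -2, 8) = 8
J (Player 1): max(7, 6, -6) = 7
G (Player 2): min(8, 8, 7) = 7
Root (Player 1): max(6, -9, 7) = 7
Player 1 picks the child with the highest value: G (value 7).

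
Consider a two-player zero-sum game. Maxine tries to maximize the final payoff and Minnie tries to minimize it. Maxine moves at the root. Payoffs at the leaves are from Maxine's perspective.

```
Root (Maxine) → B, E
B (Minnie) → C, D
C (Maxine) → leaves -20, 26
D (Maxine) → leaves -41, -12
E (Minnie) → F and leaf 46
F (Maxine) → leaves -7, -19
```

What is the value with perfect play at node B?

-12

C: max(-20, 26) = 26
D: max(-41, -12) = -12
B: min(26, -12) = -12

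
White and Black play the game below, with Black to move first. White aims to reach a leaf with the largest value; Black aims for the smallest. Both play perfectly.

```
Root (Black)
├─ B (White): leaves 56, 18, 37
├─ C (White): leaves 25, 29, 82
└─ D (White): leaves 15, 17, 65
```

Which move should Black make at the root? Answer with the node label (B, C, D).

B (White): max(56, 18, 37) = 56
C (White): max(25, 29, 82) = 82
D (White): max(15, 17, 65) = 65
Root (Black): min(56, 82, 65) = 56
Black picks the child with the lowest value: B (value 56).

B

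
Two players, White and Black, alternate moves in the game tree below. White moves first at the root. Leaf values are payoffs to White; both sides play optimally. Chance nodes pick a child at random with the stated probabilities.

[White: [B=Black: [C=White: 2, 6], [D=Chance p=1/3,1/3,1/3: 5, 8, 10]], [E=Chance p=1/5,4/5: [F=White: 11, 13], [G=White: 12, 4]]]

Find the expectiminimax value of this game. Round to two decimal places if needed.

C (White): max(2, 6) = 6
D (Chance): 1/3·5 + 1/3·8 + 1/3·10 = 7.67
B (Black): min(6, 7.67) = 6
F (White): max(11, 13) = 13
G (White): max(12, 4) = 12
E (Chance): 1/5·13 + 4/5·12 = 12.2
Root (White): max(6, 12.2) = 12.2

12.2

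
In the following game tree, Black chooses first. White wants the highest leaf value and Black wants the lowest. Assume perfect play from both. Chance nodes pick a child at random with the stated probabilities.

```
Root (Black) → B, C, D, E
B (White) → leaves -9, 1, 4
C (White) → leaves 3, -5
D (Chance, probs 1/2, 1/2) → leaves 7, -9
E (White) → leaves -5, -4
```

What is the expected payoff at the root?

-4

B (White): max(-9, 1, 4) = 4
C (White): max(3, -5) = 3
D (Chance): 1/2·7 + 1/2·-9 = -1
E (White): max(-5, -4) = -4
Root (Black): min(4, 3, -1, -4) = -4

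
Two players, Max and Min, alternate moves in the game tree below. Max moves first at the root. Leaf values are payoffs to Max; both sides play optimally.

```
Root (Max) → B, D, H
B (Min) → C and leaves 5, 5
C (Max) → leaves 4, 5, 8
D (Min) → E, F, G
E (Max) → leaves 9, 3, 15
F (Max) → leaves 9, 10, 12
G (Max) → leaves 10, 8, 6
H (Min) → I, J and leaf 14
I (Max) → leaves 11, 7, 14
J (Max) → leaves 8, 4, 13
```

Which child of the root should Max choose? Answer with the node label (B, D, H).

H

C (Max): max(4, 5, 8) = 8
B (Min): min(8, 5, 5) = 5
E (Max): max(9, 3, 15) = 15
F (Max): max(9, 10, 12) = 12
G (Max): max(10, 8, 6) = 10
D (Min): min(15, 12, 10) = 10
I (Max): max(11, 7, 14) = 14
J (Max): max(8, 4, 13) = 13
H (Min): min(14, 13, 14) = 13
Root (Max): max(5, 10, 13) = 13
Max picks the child with the highest value: H (value 13).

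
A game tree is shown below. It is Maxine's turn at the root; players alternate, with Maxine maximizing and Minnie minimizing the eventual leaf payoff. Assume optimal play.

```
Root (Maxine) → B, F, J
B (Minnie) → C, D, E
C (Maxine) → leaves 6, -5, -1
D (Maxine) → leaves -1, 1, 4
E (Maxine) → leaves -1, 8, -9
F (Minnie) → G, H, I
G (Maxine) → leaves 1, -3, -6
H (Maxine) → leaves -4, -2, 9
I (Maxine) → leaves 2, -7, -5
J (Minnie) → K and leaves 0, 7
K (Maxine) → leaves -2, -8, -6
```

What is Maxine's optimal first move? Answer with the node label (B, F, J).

B

C (Maxine): max(6, -5, -1) = 6
D (Maxine): max(-1, 1, 4) = 4
E (Maxine): max(-1, 8, -9) = 8
B (Minnie): min(6, 4, 8) = 4
G (Maxine): max(1, -3, -6) = 1
H (Maxine): max(-4, -2, 9) = 9
I (Maxine): max(2, -7, -5) = 2
F (Minnie): min(1, 9, 2) = 1
K (Maxine): max(-2, -8, -6) = -2
J (Minnie): min(-2, 0, 7) = -2
Root (Maxine): max(4, 1, -2) = 4
Maxine picks the child with the highest value: B (value 4).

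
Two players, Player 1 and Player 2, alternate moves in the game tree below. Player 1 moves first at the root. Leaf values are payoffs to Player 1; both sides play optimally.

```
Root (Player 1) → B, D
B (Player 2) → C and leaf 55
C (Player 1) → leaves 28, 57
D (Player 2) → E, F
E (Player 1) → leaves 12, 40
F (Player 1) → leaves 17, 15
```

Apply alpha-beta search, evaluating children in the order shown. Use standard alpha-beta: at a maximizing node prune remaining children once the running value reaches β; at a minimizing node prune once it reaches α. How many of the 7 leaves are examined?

C [α=-∞,β=+∞]: v=57
B [α=-∞,β=+∞]: v=55
E [α=55,β=+∞]: v=40
D [α=55,β=+∞]: v=40 after child 1 ≤ α → α-cutoff, skip 1
Root [α=-∞,β=+∞]: v=55
Leaves evaluated: 5 of 7.

5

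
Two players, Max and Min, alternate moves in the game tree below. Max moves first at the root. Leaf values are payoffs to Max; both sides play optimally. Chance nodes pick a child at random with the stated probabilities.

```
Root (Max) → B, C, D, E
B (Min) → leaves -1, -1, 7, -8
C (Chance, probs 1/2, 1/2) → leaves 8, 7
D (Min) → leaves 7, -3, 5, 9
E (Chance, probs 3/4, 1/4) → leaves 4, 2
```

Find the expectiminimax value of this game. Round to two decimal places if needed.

7.5

B (Min): min(-1, -1, 7, -8) = -8
C (Chance): 1/2·8 + 1/2·7 = 7.5
D (Min): min(7, -3, 5, 9) = -3
E (Chance): 3/4·4 + 1/4·2 = 3.5
Root (Max): max(-8, 7.5, -3, 3.5) = 7.5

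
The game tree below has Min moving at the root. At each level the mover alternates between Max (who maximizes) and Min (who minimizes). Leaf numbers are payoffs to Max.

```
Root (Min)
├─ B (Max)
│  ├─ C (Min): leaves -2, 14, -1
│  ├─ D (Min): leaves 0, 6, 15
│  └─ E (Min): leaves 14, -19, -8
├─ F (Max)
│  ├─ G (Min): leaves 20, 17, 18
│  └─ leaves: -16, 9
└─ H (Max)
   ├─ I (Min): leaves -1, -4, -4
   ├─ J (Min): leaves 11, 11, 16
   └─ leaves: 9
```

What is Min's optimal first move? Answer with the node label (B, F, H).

B

C (Min): min(-2, 14, -1) = -2
D (Min): min(0, 6, 15) = 0
E (Min): min(14, -19, -8) = -19
B (Max): max(-2, 0, -19) = 0
G (Min): min(20, 17, 18) = 17
F (Max): max(17, -16, 9) = 17
I (Min): min(-1, -4, -4) = -4
J (Min): min(11, 11, 16) = 11
H (Max): max(-4, 11, 9) = 11
Root (Min): min(0, 17, 11) = 0
Min picks the child with the lowest value: B (value 0).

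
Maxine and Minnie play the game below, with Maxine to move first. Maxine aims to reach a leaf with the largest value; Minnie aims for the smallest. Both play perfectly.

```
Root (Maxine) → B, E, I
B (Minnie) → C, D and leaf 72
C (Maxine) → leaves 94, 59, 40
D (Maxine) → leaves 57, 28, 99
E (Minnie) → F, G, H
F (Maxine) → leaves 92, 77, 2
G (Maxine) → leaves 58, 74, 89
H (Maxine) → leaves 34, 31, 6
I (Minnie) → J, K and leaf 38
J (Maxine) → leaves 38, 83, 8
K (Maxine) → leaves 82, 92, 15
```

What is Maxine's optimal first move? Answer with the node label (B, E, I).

C (Maxine): max(94, 59, 40) = 94
D (Maxine): max(57, 28, 99) = 99
B (Minnie): min(94, 99, 72) = 72
F (Maxine): max(92, 77, 2) = 92
G (Maxine): max(58, 74, 89) = 89
H (Maxine): max(34, 31, 6) = 34
E (Minnie): min(92, 89, 34) = 34
J (Maxine): max(38, 83, 8) = 83
K (Maxine): max(82, 92, 15) = 92
I (Minnie): min(83, 92, 38) = 38
Root (Maxine): max(72, 34, 38) = 72
Maxine picks the child with the highest value: B (value 72).

B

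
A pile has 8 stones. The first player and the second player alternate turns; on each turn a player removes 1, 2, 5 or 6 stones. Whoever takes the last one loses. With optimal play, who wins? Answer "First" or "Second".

Mark each pile size as W (mover wins) or L (mover loses):
i:   0  1  2  3  4  5  6  7  8
     W  L  W  W  L  W  W  W  L
Position 8 is L, so the second player wins.

Second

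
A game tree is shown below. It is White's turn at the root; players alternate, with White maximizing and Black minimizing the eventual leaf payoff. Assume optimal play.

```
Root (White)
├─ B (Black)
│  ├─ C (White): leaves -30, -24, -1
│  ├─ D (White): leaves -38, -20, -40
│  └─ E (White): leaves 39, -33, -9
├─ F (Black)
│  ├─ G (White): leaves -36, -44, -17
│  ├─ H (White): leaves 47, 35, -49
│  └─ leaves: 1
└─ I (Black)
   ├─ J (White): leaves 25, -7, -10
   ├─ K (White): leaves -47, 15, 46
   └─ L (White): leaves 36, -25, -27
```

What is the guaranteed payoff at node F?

G: max(-36, -44, -17) = -17
H: max(47, 35, -49) = 47
F: min(-17, 47, 1) = -17

-17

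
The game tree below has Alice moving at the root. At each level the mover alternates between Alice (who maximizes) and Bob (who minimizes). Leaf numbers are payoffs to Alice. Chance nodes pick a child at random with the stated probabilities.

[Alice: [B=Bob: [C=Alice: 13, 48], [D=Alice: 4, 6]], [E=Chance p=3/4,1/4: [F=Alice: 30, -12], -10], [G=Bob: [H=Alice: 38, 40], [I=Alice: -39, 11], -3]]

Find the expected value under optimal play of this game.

C (Alice): max(13, 48) = 48
D (Alice): max(4, 6) = 6
B (Bob): min(48, 6) = 6
F (Alice): max(30, -12) = 30
E (Chance): 3/4·30 + 1/4·-10 = 20
H (Alice): max(38, 40) = 40
I (Alice): max(-39, 11) = 11
G (Bob): min(40, 11, -3) = -3
Root (Alice): max(6, 20, -3) = 20

20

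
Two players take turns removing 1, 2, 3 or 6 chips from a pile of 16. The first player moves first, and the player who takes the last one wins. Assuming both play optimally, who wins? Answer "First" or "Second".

W/L table (W = player to move can force a win):
i:   0  1  2  3  4  5  6  7  8  9 10 11 12 13 14 15 16
     L  W  W  W  L  W  W  W  L  W  W  W  L  W  W  W  L
Position 16 is L, so the second player wins.

Second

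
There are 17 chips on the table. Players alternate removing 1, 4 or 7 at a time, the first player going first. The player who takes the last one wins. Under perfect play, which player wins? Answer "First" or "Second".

i:   0  1  2  3  4  5  6  7  8  9 10 11 12 13 14 15 16 17
     L  W  L  W  W  L  W  W  L  W  L  W  W  L  W  W  L  W
Position 17 is W, so the first player wins.

First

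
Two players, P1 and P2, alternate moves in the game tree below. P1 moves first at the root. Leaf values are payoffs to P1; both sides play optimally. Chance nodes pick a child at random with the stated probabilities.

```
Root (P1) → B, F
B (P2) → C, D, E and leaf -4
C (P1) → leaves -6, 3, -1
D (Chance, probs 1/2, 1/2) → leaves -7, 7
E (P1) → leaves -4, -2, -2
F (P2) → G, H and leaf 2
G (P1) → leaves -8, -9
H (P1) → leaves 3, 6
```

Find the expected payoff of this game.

C (P1): max(-6, 3, -1) = 3
D (Chance): 1/2·-7 + 1/2·7 = 0
E (P1): max(-4, -2, -2) = -2
B (P2): min(3, 0, -2, -4) = -4
G (P1): max(-8, -9) = -8
H (P1): max(3, 6) = 6
F (P2): min(-8, 6, 2) = -8
Root (P1): max(-4, -8) = -4

-4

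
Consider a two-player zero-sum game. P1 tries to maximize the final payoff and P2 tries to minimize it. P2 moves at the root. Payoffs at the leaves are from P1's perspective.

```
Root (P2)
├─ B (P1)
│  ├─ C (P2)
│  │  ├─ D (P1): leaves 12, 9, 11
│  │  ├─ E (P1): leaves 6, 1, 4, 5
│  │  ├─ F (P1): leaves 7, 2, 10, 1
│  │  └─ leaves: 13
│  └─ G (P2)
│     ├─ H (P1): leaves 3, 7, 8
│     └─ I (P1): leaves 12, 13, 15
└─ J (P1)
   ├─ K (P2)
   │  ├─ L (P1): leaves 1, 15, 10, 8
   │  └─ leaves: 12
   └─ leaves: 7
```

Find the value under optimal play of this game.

8

D (P1): max(12, 9, 11) = 12
E (P1): max(6, 1, 4, 5) = 6
F (P1): max(7, 2, 10, 1) = 10
C (P2): min(12, 6, 10, 13) = 6
H (P1): max(3, 7, 8) = 8
I (P1): max(12, 13, 15) = 15
G (P2): min(8, 15) = 8
B (P1): max(6, 8) = 8
L (P1): max(1, 15, 10, 8) = 15
K (P2): min(15, 12) = 12
J (P1): max(12, 7) = 12
Root (P2): min(8, 12) = 8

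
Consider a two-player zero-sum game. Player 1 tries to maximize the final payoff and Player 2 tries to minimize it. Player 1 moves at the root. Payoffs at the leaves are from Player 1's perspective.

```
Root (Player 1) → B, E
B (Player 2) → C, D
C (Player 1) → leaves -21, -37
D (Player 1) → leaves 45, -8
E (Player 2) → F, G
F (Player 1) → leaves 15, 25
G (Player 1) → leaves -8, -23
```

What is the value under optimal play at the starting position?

C (Player 1): max(-21, -37) = -21
D (Player 1): max(45, -8) = 45
B (Player 2): min(-21, 45) = -21
F (Player 1): max(15, 25) = 25
G (Player 1): max(-8, -23) = -8
E (Player 2): min(25, -8) = -8
Root (Player 1): max(-21, -8) = -8

-8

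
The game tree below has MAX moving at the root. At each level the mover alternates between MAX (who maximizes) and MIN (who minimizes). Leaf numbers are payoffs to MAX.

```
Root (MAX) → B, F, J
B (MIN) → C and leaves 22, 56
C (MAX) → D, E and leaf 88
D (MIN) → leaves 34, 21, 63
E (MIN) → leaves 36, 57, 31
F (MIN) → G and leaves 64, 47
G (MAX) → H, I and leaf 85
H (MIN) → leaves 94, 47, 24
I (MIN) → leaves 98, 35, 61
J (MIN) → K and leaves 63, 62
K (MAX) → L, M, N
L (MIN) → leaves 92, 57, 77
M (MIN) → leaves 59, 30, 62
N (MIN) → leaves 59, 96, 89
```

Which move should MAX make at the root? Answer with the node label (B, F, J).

J

D (MIN): min(34, 21, 63) = 21
E (MIN): min(36, 57, 31) = 31
C (MAX): max(21, 31, 88) = 88
B (MIN): min(88, 22, 56) = 22
H (MIN): min(94, 47, 24) = 24
I (MIN): min(98, 35, 61) = 35
G (MAX): max(24, 35, 85) = 85
F (MIN): min(85, 64, 47) = 47
L (MIN): min(92, 57, 77) = 57
M (MIN): min(59, 30, 62) = 30
N (MIN): min(59, 96, 89) = 59
K (MAX): max(57, 30, 59) = 59
J (MIN): min(59, 63, 62) = 59
Root (MAX): max(22, 47, 59) = 59
MAX picks the child with the highest value: J (value 59).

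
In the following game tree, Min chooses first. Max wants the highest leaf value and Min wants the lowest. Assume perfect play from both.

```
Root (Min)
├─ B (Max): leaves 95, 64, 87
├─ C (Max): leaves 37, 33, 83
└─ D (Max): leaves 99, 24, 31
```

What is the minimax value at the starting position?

B (Max): max(95, 64, 87) = 95
C (Max): max(37, 33, 83) = 83
D (Max): max(99, 24, 31) = 99
Root (Min): min(95, 83, 99) = 83

83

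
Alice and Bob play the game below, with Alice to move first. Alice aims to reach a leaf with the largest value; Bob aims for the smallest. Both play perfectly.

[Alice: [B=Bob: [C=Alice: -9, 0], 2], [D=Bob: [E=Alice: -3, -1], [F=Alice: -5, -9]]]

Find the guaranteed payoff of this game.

C (Alice): max(-9, 0) = 0
B (Bob): min(0, 2) = 0
E (Alice): max(-3, -1) = -1
F (Alice): max(-5, -9) = -5
D (Bob): min(-1, -5) = -5
Root (Alice): max(0, -5) = 0

0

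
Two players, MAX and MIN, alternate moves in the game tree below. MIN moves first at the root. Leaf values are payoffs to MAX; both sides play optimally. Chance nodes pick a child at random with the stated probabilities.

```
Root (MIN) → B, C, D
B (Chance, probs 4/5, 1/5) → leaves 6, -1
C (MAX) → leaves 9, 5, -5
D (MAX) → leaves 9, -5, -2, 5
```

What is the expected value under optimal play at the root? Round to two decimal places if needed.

B (Chance): 4/5·6 + 1/5·-1 = 4.6
C (MAX): max(9, 5, -5) = 9
D (MAX): max(9, -5, -2, 5) = 9
Root (MIN): min(4.6, 9, 9) = 4.6

4.6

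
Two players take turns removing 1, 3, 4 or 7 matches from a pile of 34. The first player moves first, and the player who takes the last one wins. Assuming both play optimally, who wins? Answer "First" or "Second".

Second

i:   0  1  2  3  4  5  6  7  8  9 10 11 12 13 14 15 16 17 18 19 20 21 22 23 24 25 26 27 28 29 30 31 32 33 34
     L  W  L  W  W  W  W  W  L  W  L  W  W  W  W  W  L  W  L  W  W  W  W  W  L  W  L  W  W  W  W  W  L  W  L
Position 34 is L, so the second player wins.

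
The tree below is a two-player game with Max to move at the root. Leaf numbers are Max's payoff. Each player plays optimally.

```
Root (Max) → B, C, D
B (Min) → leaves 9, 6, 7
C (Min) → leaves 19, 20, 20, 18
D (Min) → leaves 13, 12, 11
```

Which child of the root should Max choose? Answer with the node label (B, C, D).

C

B (Min): min(9, 6, 7) = 6
C (Min): min(19, 20, 20, 18) = 18
D (Min): min(13, 12, 11) = 11
Root (Max): max(6, 18, 11) = 18
Max picks the child with the highest value: C (value 18).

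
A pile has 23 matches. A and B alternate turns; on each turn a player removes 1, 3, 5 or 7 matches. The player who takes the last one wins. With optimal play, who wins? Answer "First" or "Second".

Mark each pile size as W (mover wins) or L (mover loses):
i:   0  1  2  3  4  5  6  7  8  9 10 11 12 13 14 15 16 17 18 19 20 21 22 23
     L  W  L  W  L  W  L  W  L  W  L  W  L  W  L  W  L  W  L  W  L  W  L  W
Position 23 is W, so the first player wins.

First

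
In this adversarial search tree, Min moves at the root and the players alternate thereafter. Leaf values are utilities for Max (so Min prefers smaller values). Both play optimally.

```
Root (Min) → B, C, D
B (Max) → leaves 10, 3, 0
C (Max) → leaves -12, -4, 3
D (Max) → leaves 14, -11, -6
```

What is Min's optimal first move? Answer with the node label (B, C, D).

C

B (Max): max(10, 3, 0) = 10
C (Max): max(-12, -4, 3) = 3
D (Max): max(14, -11, -6) = 14
Root (Min): min(10, 3, 14) = 3
Min picks the child with the lowest value: C (value 3).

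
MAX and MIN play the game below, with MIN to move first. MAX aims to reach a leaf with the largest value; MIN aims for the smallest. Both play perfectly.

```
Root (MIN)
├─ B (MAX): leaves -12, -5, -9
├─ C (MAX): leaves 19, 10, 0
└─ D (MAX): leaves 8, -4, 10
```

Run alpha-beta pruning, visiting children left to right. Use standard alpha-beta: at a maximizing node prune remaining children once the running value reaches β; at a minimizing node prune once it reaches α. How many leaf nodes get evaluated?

5

B [α=-∞,β=+∞]: v=-5
C [α=-∞,β=-5]: v=19 after child 1 ≥ β → β-cutoff, skip 2
D [α=-∞,β=-5]: v=8 after child 1 ≥ β → β-cutoff, skip 2
Root [α=-∞,β=+∞]: v=-5
Leaves evaluated: 5 of 9.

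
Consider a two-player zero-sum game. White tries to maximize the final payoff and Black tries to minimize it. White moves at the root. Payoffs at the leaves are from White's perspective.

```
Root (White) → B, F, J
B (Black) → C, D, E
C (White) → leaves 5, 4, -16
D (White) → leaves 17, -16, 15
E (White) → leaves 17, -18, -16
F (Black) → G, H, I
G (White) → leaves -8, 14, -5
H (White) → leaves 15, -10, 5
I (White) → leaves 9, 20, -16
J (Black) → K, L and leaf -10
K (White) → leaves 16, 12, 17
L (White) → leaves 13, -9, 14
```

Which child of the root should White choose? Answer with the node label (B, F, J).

F

C (White): max(5, 4, -16) = 5
D (White): max(17, -16, 15) = 17
E (White): max(17, -18, -16) = 17
B (Black): min(5, 17, 17) = 5
G (White): max(-8, 14, -5) = 14
H (White): max(15, -10, 5) = 15
I (White): max(9, 20, -16) = 20
F (Black): min(14, 15, 20) = 14
K (White): max(16, 12, 17) = 17
L (White): max(13, -9, 14) = 14
J (Black): min(17, 14, -10) = -10
Root (White): max(5, 14, -10) = 14
White picks the child with the highest value: F (value 14).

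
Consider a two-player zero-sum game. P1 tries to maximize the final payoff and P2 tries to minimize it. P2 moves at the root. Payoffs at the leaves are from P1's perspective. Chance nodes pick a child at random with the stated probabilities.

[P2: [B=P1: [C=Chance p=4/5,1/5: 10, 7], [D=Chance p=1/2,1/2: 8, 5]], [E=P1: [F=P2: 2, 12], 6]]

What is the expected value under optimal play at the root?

C (Chance): 4/5·10 + 1/5·7 = 9.4
D (Chance): 1/2·8 + 1/2·5 = 6.5
B (P1): max(9.4, 6.5) = 9.4
F (P2): min(2, 12) = 2
E (P1): max(2, 6) = 6
Root (P2): min(9.4, 6) = 6

6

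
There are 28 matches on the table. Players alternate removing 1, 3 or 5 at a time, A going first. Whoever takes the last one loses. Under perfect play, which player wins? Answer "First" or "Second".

First

i:   0  1  2  3  4  5  6  7  8  9 10 11 12 13 14 15 16 17 18 19 20 21 22 23 24 25 26 27 28
     W  L  W  L  W  L  W  L  W  L  W  L  W  L  W  L  W  L  W  L  W  L  W  L  W  L  W  L  W
Position 28 is W, so the first player wins.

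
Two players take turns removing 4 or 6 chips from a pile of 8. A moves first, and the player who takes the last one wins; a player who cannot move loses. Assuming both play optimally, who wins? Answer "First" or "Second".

First

Mark each pile size as W (mover wins) or L (mover loses):
i:   0  1  2  3  4  5  6  7  8
     L  L  L  L  W  W  W  W  W
Position 8 is W, so the first player wins.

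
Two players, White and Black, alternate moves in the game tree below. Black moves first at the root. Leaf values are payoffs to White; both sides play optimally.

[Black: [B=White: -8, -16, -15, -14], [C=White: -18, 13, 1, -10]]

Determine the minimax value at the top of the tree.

B (White): max(-8, -16, -15, -14) = -8
C (White): max(-18, 13, 1, -10) = 13
Root (Black): min(-8, 13) = -8

-8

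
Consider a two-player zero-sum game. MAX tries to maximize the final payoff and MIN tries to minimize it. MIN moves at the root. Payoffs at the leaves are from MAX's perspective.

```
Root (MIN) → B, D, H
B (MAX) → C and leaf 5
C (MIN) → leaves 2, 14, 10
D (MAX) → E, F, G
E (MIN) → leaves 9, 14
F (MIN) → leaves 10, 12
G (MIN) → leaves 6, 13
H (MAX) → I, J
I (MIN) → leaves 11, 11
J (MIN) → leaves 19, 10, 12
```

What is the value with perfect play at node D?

10

E: min(9, 14) = 9
F: min(10, 12) = 10
G: min(6, 13) = 6
D: max(9, 10, 6) = 10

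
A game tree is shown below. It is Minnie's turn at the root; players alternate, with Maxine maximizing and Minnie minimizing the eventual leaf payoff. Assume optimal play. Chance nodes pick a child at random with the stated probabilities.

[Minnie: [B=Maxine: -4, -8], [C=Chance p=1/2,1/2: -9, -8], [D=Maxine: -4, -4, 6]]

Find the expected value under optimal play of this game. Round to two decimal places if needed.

B (Maxine): max(-4, -8) = -4
C (Chance): 1/2·-9 + 1/2·-8 = -8.5
D (Maxine): max(-4, -4, 6) = 6
Root (Minnie): min(-4, -8.5, 6) = -8.5

-8.5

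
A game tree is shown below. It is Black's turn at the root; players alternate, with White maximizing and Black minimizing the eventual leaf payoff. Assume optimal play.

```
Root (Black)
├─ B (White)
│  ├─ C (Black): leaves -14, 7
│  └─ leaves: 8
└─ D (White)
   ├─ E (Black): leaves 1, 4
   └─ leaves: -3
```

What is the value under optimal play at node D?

E: min(1, 4) = 1
D: max(1, -3) = 1

1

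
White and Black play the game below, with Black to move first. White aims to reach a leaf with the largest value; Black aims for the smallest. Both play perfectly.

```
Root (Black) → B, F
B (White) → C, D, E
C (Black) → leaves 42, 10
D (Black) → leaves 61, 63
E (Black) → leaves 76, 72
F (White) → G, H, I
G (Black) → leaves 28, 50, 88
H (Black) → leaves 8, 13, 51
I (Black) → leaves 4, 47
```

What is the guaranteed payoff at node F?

G: min(28, 50, 88) = 28
H: min(8, 13, 51) = 8
I: min(4, 47) = 4
F: max(28, 8, 4) = 28

28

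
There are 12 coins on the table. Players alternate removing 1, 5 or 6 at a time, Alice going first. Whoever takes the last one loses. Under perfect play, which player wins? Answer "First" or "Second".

Second

Mark each pile size as W (mover wins) or L (mover loses):
i:   0  1  2  3  4  5  6  7  8  9 10 11 12
     W  L  W  L  W  L  W  W  W  W  W  W  L
Position 12 is L, so the second player wins.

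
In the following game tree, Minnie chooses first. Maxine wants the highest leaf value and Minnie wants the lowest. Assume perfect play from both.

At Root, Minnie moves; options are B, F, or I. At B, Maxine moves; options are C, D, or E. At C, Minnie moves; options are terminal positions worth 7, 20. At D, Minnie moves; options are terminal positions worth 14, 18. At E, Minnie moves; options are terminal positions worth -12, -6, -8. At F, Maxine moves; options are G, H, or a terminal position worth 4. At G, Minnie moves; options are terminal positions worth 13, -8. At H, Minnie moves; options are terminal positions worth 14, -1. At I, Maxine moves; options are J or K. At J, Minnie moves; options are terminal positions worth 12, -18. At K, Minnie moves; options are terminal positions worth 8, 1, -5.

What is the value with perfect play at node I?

J: min(12, -18) = -18
K: min(8, 1, -5) = -5
I: max(-18, -5) = -5

-5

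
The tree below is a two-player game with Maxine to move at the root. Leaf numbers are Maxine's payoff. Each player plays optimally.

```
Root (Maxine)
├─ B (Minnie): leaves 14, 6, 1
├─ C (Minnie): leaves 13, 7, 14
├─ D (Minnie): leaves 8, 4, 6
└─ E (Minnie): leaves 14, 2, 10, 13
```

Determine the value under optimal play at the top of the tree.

B (Minnie): min(14, 6, 1) = 1
C (Minnie): min(13, 7, 14) = 7
D (Minnie): min(8, 4, 6) = 4
E (Minnie): min(14, 2, 10, 13) = 2
Root (Maxine): max(1, 7, 4, 2) = 7

7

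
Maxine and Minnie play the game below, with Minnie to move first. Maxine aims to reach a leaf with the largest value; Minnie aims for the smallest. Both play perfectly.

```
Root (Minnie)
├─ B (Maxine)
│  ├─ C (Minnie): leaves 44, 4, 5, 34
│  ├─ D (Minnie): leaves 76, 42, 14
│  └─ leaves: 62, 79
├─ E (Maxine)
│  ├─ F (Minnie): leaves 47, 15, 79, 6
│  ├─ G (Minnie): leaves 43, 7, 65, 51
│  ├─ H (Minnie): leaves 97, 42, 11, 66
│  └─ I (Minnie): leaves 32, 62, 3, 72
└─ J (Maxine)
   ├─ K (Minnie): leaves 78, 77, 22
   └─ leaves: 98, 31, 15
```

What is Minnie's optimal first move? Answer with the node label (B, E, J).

E

C (Minnie): min(44, 4, 5, 34) = 4
D (Minnie): min(76, 42, 14) = 14
B (Maxine): max(4, 14, 62, 79) = 79
F (Minnie): min(47, 15, 79, 6) = 6
G (Minnie): min(43, 7, 65, 51) = 7
H (Minnie): min(97, 42, 11, 66) = 11
I (Minnie): min(32, 62, 3, 72) = 3
E (Maxine): max(6, 7, 11, 3) = 11
K (Minnie): min(78, 77, 22) = 22
J (Maxine): max(22, 98, 31, 15) = 98
Root (Minnie): min(79, 11, 98) = 11
Minnie picks the child with the lowest value: E (value 11).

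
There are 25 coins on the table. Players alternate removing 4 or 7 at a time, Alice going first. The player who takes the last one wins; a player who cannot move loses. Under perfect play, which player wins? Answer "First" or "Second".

Second

i:   0  1  2  3  4  5  6  7  8  9 10 11 12 13 14 15 16 17 18 19 20 21 22 23 24 25
     L  L  L  L  W  W  W  W  W  W  W  L  L  L  L  W  W  W  W  W  W  W  L  L  L  L
Position 25 is L, so the second player wins.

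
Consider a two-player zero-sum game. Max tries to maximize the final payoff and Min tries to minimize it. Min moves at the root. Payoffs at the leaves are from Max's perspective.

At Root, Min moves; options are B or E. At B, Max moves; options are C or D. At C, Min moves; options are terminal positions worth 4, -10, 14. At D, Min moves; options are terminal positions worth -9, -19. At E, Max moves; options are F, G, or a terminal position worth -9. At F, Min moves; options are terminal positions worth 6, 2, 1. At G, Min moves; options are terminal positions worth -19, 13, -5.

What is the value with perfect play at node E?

1

F: min(6, 2, 1) = 1
G: min(-19, 13, -5) = -19
E: max(1, -19, -9) = 1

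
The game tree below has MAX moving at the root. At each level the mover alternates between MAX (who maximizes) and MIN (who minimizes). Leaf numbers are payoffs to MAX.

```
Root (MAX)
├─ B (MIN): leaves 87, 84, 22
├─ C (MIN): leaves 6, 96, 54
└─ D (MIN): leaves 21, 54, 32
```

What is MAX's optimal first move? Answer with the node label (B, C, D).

B (MIN): min(87, 84, 22) = 22
C (MIN): min(6, 96, 54) = 6
D (MIN): min(21, 54, 32) = 21
Root (MAX): max(22, 6, 21) = 22
MAX picks the child with the highest value: B (value 22).

B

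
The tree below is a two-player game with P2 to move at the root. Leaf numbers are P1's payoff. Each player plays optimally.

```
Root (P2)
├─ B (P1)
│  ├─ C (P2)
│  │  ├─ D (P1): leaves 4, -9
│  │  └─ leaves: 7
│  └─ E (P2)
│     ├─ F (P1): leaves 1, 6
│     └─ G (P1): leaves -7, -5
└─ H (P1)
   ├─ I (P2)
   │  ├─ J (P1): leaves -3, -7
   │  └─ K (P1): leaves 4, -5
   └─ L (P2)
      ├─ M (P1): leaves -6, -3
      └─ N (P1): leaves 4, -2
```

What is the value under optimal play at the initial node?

D (P1): max(4, -9) = 4
C (P2): min(4, 7) = 4
F (P1): max(1, 6) = 6
G (P1): max(-7, -5) = -5
E (P2): min(6, -5) = -5
B (P1): max(4, -5) = 4
J (P1): max(-3, -7) = -3
K (P1): max(4, -5) = 4
I (P2): min(-3, 4) = -3
M (P1): max(-6, -3) = -3
N (P1): max(4, -2) = 4
L (P2): min(-3, 4) = -3
H (P1): max(-3, -3) = -3
Root (P2): min(4, -3) = -3

-3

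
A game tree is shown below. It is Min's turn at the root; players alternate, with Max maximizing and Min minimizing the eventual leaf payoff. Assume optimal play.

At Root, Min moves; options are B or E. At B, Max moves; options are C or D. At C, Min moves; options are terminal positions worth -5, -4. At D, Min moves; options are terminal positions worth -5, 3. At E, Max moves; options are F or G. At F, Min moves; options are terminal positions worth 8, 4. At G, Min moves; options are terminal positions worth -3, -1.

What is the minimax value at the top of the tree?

C (Min): min(-5, -4) = -5
D (Min): min(-5, 3) = -5
B (Max): max(-5, -5) = -5
F (Min): min(8, 4) = 4
G (Min): min(-3, -1) = -3
E (Max): max(4, -3) = 4
Root (Min): min(-5, 4) = -5

-5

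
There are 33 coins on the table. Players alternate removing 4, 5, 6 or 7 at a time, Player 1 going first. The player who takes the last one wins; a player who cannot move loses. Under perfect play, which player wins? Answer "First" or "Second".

Second

Compute winning (W) and losing (L) positions by backward induction:
i:   0  1  2  3  4  5  6  7  8  9 10 11 12 13 14 15 16 17 18 19 20 21 22 23 24 25 26 27 28 29 30 31 32 33
     L  L  L  L  W  W  W  W  W  W  W  L  L  L  L  W  W  W  W  W  W  W  L  L  L  L  W  W  W  W  W  W  W  L
Position 33 is L, so the second player wins.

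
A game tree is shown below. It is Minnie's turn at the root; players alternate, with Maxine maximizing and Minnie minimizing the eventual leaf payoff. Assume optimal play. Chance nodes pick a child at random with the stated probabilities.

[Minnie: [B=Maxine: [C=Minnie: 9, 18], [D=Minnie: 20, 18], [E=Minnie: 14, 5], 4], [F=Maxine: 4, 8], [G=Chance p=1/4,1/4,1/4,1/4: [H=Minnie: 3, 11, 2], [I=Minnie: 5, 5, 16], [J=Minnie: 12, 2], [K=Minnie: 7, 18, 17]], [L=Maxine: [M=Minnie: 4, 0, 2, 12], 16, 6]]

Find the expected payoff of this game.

C (Minnie): min(9, 18) = 9
D (Minnie): min(20, 18) = 18
E (Minnie): min(14, 5) = 5
B (Maxine): max(9, 18, 5, 4) = 18
F (Maxine): max(4, 8) = 8
H (Minnie): min(3, 11, 2) = 2
I (Minnie): min(5, 5, 16) = 5
J (Minnie): min(12, 2) = 2
K (Minnie): min(7, 18, 17) = 7
G (Chance): 1/4·2 + 1/4·5 + 1/4·2 + 1/4·7 = 4
M (Minnie): min(4, 0, 2, 12) = 0
L (Maxine): max(0, 16, 6) = 16
Root (Minnie): min(18, 8, 4, 16) = 4

4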